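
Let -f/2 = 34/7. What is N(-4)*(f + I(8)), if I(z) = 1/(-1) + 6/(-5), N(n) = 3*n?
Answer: 5004/35 ≈ 142.97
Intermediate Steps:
I(z) = -11/5 (I(z) = 1*(-1) + 6*(-⅕) = -1 - 6/5 = -11/5)
f = -68/7 ≈ -9.7143
N(-4)*(f + I(8)) = (3*(-4))*(-68/7 - 11/5) = -12*(-417/35) = 5004/35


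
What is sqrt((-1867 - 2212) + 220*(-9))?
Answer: I*sqrt(6059) ≈ 77.84*I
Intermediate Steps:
sqrt((-1867 - 2212) + 220*(-9)) = sqrt(-4079 - 1980) = sqrt(-6059) = I*sqrt(6059)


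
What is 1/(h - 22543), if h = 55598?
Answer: 1/33055 ≈ 3.0253e-5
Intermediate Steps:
1/(h - 22543) = 1/(55598 - 22543) = 1/33055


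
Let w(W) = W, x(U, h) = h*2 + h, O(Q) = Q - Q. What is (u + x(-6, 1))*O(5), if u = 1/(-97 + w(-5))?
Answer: 0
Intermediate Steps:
O(Q) = 0
x(U, h) = 3*h (x(U, h) = 2*h + h = 3*h)
u = -1/102 (u = 1/(-97 - 5) = 1/(-102) = -1/102 ≈ -0.0098039)
(u + x(-6, 1))*O(5) = (-1/102 + 3*1)*0 = (-1/102 + 3)*0 = (305/102)*0 = 0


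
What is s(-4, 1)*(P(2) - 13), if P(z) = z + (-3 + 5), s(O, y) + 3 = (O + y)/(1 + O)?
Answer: 18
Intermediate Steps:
s(O, y) = -3 + (O + y)/(1 + O)
P(z) = 2 + z (P(z) = z + 2 = 2 + z)
s(-4, 1)*(P(2) - 13) = ((-3 + 1 - 2*(-4))/(1 - 4))*((2 + 2) - 13) = ((-3 + 1 + 8)/(-3))*(4 - 13) = -1/3*6*(-9) = -2*(-9) = 18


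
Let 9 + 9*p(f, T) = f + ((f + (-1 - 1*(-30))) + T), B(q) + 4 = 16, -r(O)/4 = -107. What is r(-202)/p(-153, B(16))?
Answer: -1926/137 ≈ -14.058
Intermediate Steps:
r(O) = 428 (r(O) = -4*(-107) = 428)
B(q) = 12 (B(q) = -4 + 16 = 12)
p(f, T) = 20/9 + T/9 + 2*f/9 (p(f, T) = -1 + (f + ((f + (-1 - 1*(-30))) + T))/9 = -1 + (f + ((f + (-1 + 30)) + T))/9 = -1 + (f + ((f + 29) + T))/9 = -1 + (f + ((29 + f) + T))/9 = -1 + (f + (29 + T + f))/9 = -1 + (29 + T + 2*f)/9 = -1 + (29/9 + T/9 + 2*f/9) = 20/9 + T/9 + 2*f/9)
r(-202)/p(-153, B(16)) = 428/(20/9 + (1/9)*12 + (2/9)*(-153)) = 428/(20/9 + 4/3 - 34) = 428/(-274/9) = 428*(-9/274) = -1926/137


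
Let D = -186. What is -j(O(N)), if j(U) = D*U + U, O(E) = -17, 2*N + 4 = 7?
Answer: -3145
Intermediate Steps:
N = 3/2 (N = -2 + (1/2)*7 = -2 + 7/2 = 3/2 ≈ 1.5000)
j(U) = -185*U (j(U) = -186*U + U = -185*U)
-j(O(N)) = -(-185)*(-17) = -1*3145 = -3145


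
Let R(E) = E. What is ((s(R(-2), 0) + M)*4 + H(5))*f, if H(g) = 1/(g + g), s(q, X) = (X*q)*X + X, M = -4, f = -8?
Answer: 636/5 ≈ 127.20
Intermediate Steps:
s(q, X) = X + q*X² (s(q, X) = q*X² + X = X + q*X²)
H(g) = 1/(2*g)
((s(R(-2), 0) + M)*4 + H(5))*f = ((0*(1 + 0*(-2)) - 4)*4 + (½)/5)*(-8) = ((0*(1 + 0) - 4)*4 + (½)*(⅕))*(-8) = ((0*1 - 4)*4 + ⅒)*(-8) = ((0 - 4)*4 + ⅒)*(-8) = (-4*4 + ⅒)*(-8) = (-16 + ⅒)*(-8) = -159/10*(-8) = 636/5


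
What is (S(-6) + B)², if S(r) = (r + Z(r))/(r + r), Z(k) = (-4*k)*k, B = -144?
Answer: 69169/4 ≈ 17292.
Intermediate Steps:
Z(k) = -4*k²
S(r) = (r - 4*r²)/(2*r) (S(r) = (r - 4*r²)/(r + r) = (r - 4*r²)/((2*r)) = (r - 4*r²)*(1/(2*r)) = (r - 4*r²)/(2*r))
(S(-6) + B)² = ((½ - 2*(-6)) - 144)² = ((½ + 12) - 144)² = (25/2 - 144)² = (-263/2)² = 69169/4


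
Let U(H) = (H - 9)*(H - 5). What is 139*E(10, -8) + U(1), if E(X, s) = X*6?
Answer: 8372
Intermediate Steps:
E(X, s) = 6*X
U(H) = (-9 + H)*(-5 + H)
139*E(10, -8) + U(1) = 139*(6*10) + (45 + 1² - 14*1) = 139*60 + (45 + 1 - 14) = 8340 + 32 = 8372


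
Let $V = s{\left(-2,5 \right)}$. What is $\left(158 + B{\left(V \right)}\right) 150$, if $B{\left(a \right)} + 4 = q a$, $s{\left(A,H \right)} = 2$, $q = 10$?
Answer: $26100$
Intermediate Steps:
$V = 2$
$B{\left(a \right)} = -4 + 10 a$
$\left(158 + B{\left(V \right)}\right) 150 = \left(158 + \left(-4 + 10 \cdot 2\right)\right) 150 = \left(158 + \left(-4 + 20\right)\right) 150 = \left(158 + 16\right) 150 = 174 \cdot 150 = 26100$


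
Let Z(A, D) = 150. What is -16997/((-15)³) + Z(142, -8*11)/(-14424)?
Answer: 40776413/8113500 ≈ 5.0257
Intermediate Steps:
-16997/((-15)³) + Z(142, -8*11)/(-14424) = -16997/((-15)³) + 150/(-14424) = -16997/(-3375) + 150*(-1/14424) = -16997*(-1/3375) - 25/2404 = 16997/3375 - 25/2404 = 40776413/8113500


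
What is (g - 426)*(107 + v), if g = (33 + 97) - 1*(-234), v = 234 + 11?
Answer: -21824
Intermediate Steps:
v = 245
g = 364 (g = 130 + 234 = 364)
(g - 426)*(107 + v) = (364 - 426)*(107 + 245) = -62*352 = -21824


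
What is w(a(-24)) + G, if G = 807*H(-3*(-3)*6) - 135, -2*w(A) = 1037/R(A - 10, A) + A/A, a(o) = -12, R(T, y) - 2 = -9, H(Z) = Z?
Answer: 304616/7 ≈ 43517.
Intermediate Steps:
R(T, y) = -7 (R(T, y) = 2 - 9 = -7)
w(A) = 515/7 (w(A) = -(1037/(-7) + A/A)/2 = -(1037*(-⅐) + 1)/2 = -(-1037/7 + 1)/2 = -½*(-1030/7) = 515/7)
G = 43443 (G = 807*(-3*(-3)*6) - 135 = 807*(9*6) - 135 = 807*54 - 135 = 43578 - 135 = 43443)
w(a(-24)) + G = 515/7 + 43443 = 304616/7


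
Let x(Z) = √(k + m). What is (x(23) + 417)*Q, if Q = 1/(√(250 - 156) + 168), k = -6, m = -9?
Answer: (168 - √94)*(417 + I*√15)/28130 ≈ 2.3467 + 0.021796*I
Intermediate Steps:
Q = 1/(168 + √94) (Q = 1/(√94 + 168) = 1/(168 + √94) ≈ 0.0056276)
x(Z) = I*√15 (x(Z) = √(-6 - 9) = √(-15) = I*√15)
(x(23) + 417)*Q = (I*√15 + 417)*(84/14065 - √94/28130) = (417 + I*√15)*(84/14065 - √94/28130)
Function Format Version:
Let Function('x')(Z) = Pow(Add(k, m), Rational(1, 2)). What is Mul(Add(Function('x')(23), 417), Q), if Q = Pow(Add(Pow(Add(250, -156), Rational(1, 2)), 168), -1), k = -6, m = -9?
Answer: Mul(Rational(1, 28130), Add(168, Mul(-1, Pow(94, Rational(1, 2)))), Add(417, Mul(I, Pow(15, Rational(1, 2))))) ≈ Add(2.3467, Mul(0.021796, I))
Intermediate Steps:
Q = Pow(Add(168, Pow(94, Rational(1, 2))), -1) (Q = Pow(Add(Pow(94, Rational(1, 2)), 168), -1) = Pow(Add(168, Pow(94, Rational(1, 2))), -1) ≈ 0.0056276)
Function('x')(Z) = Mul(I, Pow(15, Rational(1, 2))) (Function('x')(Z) = Pow(Add(-6, -9), Rational(1, 2)) = Pow(-15, Rational(1, 2)) = Mul(I, Pow(15, Rational(1, 2))))
Mul(Add(Function('x')(23), 417), Q) = Mul(Add(Mul(I, Pow(15, Rational(1, 2))), 417), Add(Rational(84, 14065), Mul(Rational(-1, 28130), Pow(94, Rational(1, 2))))) = Mul(Add(417, Mul(I, Pow(15, Rational(1, 2)))), Add(Rational(84, 14065), Mul(Rational(-1, 28130), Pow(94, Rational(1, 2)))))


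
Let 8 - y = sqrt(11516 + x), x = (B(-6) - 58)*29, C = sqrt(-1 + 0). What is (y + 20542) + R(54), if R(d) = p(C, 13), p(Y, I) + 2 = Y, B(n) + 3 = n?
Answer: 20548 + I - sqrt(9573) ≈ 20450.0 + 1.0*I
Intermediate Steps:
C = I (C = sqrt(-1) = I ≈ 1.0*I)
B(n) = -3 + n
p(Y, I) = -2 + Y
R(d) = -2 + I
x = -1943 (x = ((-3 - 6) - 58)*29 = (-9 - 58)*29 = -67*29 = -1943)
y = 8 - sqrt(9573) (y = 8 - sqrt(11516 - 1943) = 8 - sqrt(9573) ≈ -89.842)
(y + 20542) + R(54) = ((8 - sqrt(9573)) + 20542) + (-2 + I) = (20550 - sqrt(9573)) + (-2 + I) = 20548 + I - sqrt(9573)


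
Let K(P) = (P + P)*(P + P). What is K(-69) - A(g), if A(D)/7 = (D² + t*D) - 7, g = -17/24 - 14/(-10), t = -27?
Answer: 276773417/14400 ≈ 19220.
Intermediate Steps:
g = 83/120 (g = -17*1/24 - 14*(-⅒) = -17/24 + 7/5 = 83/120 ≈ 0.69167)
A(D) = -49 - 189*D + 7*D² (A(D) = 7*((D² - 27*D) - 7) = 7*(-7 + D² - 27*D) = -49 - 189*D + 7*D²)
K(P) = 4*P² (K(P) = (2*P)*(2*P) = 4*P²)
K(-69) - A(g) = 4*(-69)² - (-49 - 189*83/120 + 7*(83/120)²) = 4*4761 - (-49 - 5229/40 + 7*(6889/14400)) = 19044 - (-49 - 5229/40 + 48223/14400) = 19044 - 1*(-2539817/14400) = 19044 + 2539817/14400 = 276773417/14400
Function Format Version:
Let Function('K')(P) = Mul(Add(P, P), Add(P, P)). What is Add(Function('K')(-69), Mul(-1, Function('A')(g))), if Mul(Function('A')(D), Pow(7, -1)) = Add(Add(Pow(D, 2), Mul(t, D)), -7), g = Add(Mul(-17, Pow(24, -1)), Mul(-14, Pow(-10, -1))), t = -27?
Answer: Rational(276773417, 14400) ≈ 19220.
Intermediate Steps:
g = Rational(83, 120) (g = Add(Mul(-17, Rational(1, 24)), Mul(-14, Rational(-1, 10))) = Add(Rational(-17, 24), Rational(7, 5)) = Rational(83, 120) ≈ 0.69167)
Function('A')(D) = Add(-49, Mul(-189, D), Mul(7, Pow(D, 2))) (Function('A')(D) = Mul(7, Add(Add(Pow(D, 2), Mul(-27, D)), -7)) = Mul(7, Add(-7, Pow(D, 2), Mul(-27, D))) = Add(-49, Mul(-189, D), Mul(7, Pow(D, 2))))
Function('K')(P) = Mul(4, Pow(P, 2)) (Function('K')(P) = Mul(Mul(2, P), Mul(2, P)) = Mul(4, Pow(P, 2)))
Add(Function('K')(-69), Mul(-1, Function('A')(g))) = Add(Mul(4, Pow(-69, 2)), Mul(-1, Add(-49, Mul(-189, Rational(83, 120)), Mul(7, Pow(Rational(83, 120), 2))))) = Add(Mul(4, 4761), Mul(-1, Add(-49, Rational(-5229, 40), Mul(7, Rational(6889, 14400))))) = Add(19044, Mul(-1, Add(-49, Rational(-5229, 40), Rational(48223, 14400)))) = Add(19044, Mul(-1, Rational(-2539817, 14400))) = Add(19044, Rational(2539817, 14400)) = Rational(276773417, 14400)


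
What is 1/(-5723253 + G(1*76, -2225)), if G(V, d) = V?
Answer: -1/5723177 ≈ -1.7473e-7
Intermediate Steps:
1/(-5723253 + G(1*76, -2225)) = 1/(-5723253 + 1*76) = 1/(-5723253 + 76) = 1/(-5723177) = -1/5723177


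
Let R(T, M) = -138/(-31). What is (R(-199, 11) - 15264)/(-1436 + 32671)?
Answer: -473046/968285 ≈ -0.48854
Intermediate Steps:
R(T, M) = 138/31 (R(T, M) = -138*(-1/31) = 138/31)
(R(-199, 11) - 15264)/(-1436 + 32671) = (138/31 - 15264)/(-1436 + 32671) = -473046/31/31235 = -473046/31*1/31235 = -473046/968285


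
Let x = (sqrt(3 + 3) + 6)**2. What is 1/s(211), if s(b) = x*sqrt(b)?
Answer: -sqrt(1266)/15825 + 7*sqrt(211)/31650 ≈ 0.00096427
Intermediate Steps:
x = (6 + sqrt(6))**2 (x = (sqrt(6) + 6)**2 = (6 + sqrt(6))**2 ≈ 71.394)
s(b) = sqrt(b)*(6 + sqrt(6))**2 (s(b) = (6 + sqrt(6))**2*sqrt(b) = sqrt(b)*(6 + sqrt(6))**2)
1/s(211) = 1/(sqrt(211)*(6 + sqrt(6))**2) = sqrt(211)/(211*(6 + sqrt(6))**2)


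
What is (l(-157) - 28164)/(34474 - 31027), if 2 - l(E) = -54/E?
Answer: -4421488/541179 ≈ -8.1701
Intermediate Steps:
l(E) = 2 + 54/E (l(E) = 2 - (-54)/E = 2 + 54/E)
(l(-157) - 28164)/(34474 - 31027) = ((2 + 54/(-157)) - 28164)/(34474 - 31027) = ((2 + 54*(-1/157)) - 28164)/3447 = ((2 - 54/157) - 28164)*(1/3447) = (260/157 - 28164)*(1/3447) = -4421488/157*1/3447 = -4421488/541179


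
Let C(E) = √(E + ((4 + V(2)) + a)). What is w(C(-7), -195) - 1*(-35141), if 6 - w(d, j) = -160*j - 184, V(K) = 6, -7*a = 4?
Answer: 4131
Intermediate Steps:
a = -4/7 (a = -⅐*4 = -4/7 ≈ -0.57143)
C(E) = √(66/7 + E) (C(E) = √(E + ((4 + 6) - 4/7)) = √(E + (10 - 4/7)) = √(E + 66/7) = √(66/7 + E))
w(d, j) = 190 + 160*j (w(d, j) = 6 - (-160*j - 184) = 6 - (-184 - 160*j) = 6 + (184 + 160*j) = 190 + 160*j)
w(C(-7), -195) - 1*(-35141) = (190 + 160*(-195)) - 1*(-35141) = (190 - 31200) + 35141 = -31010 + 35141 = 4131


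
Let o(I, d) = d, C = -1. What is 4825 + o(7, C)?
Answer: 4824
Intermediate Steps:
4825 + o(7, C) = 4825 - 1 = 4824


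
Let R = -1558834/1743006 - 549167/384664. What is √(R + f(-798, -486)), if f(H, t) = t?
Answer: I*√13719780092898524441007498/167617914996 ≈ 22.098*I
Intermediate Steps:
R = -778414348889/335235829992 (R = -1558834*1/1743006 - 549167*1/384664 = -779417/871503 - 549167/384664 = -778414348889/335235829992 ≈ -2.3220)
√(R + f(-798, -486)) = √(-778414348889/335235829992 - 486) = √(-163703027725001/335235829992) = I*√13719780092898524441007498/167617914996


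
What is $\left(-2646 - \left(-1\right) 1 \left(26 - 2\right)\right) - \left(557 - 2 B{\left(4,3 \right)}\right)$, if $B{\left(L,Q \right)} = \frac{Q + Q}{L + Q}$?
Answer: $- \frac{22241}{7} \approx -3177.3$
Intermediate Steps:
$B{\left(L,Q \right)} = \frac{2 Q}{L + Q}$
$\left(-2646 - \left(-1\right) 1 \left(26 - 2\right)\right) - \left(557 - 2 B{\left(4,3 \right)}\right) = \left(-2646 - \left(-1\right) 1 \left(26 - 2\right)\right) - \left(557 - 4 \cdot 3 \frac{1}{4 + 3}\right) = \left(-2646 - \left(-1\right) 24\right) - \left(557 - 4 \cdot 3 \cdot \frac{1}{7}\right) = \left(-2646 - -24\right) - \left(557 - 4 \cdot 3 \cdot \frac{1}{7}\right) = \left(-2646 + 24\right) - \left(557 - \frac{12}{7}\right) = -2622 - \frac{3887}{7} = - \frac{22241}{7}$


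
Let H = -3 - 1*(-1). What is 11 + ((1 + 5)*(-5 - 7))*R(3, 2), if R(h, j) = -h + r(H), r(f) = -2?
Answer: 371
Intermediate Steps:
H = -2 (H = -3 + 1 = -2)
R(h, j) = -2 - h (R(h, j) = -h - 2 = -2 - h)
11 + ((1 + 5)*(-5 - 7))*R(3, 2) = 11 + ((1 + 5)*(-5 - 7))*(-2 - 1*3) = 11 + (6*(-12))*(-2 - 3) = 11 - 72*(-5) = 11 + 360 = 371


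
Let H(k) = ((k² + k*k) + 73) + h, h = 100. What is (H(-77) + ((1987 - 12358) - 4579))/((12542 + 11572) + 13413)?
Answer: -139/1787 ≈ -0.077784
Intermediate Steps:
H(k) = 173 + 2*k² (H(k) = ((k² + k*k) + 73) + 100 = ((k² + k²) + 73) + 100 = (2*k² + 73) + 100 = (73 + 2*k²) + 100 = 173 + 2*k²)
(H(-77) + ((1987 - 12358) - 4579))/((12542 + 11572) + 13413) = ((173 + 2*(-77)²) + ((1987 - 12358) - 4579))/((12542 + 11572) + 13413) = ((173 + 2*5929) + (-10371 - 4579))/(24114 + 13413) = ((173 + 11858) - 14950)/37527 = (12031 - 14950)*(1/37527) = -2919*1/37527 = -139/1787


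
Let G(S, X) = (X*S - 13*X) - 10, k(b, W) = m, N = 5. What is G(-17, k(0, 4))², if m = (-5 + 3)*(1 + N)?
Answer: 122500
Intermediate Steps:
m = -12 (m = (-5 + 3)*(1 + 5) = -2*6 = -12)
k(b, W) = -12
G(S, X) = -10 - 13*X + S*X (G(S, X) = (S*X - 13*X) - 10 = (-13*X + S*X) - 10 = -10 - 13*X + S*X)
G(-17, k(0, 4))² = (-10 - 13*(-12) - 17*(-12))² = (-10 + 156 + 204)² = 350² = 122500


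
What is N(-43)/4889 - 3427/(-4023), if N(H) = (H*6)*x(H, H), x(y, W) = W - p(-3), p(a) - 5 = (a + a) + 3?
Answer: 425917/132003 ≈ 3.2266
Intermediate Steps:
p(a) = 8 + 2*a (p(a) = 5 + ((a + a) + 3) = 5 + (2*a + 3) = 5 + (3 + 2*a) = 8 + 2*a)
x(y, W) = -2 + W (x(y, W) = W - (8 + 2*(-3)) = W - (8 - 6) = W - 1*2 = W - 2 = -2 + W)
N(H) = 6*H*(-2 + H) (N(H) = (H*6)*(-2 + H) = (6*H)*(-2 + H) = 6*H*(-2 + H))
N(-43)/4889 - 3427/(-4023) = (6*(-43)*(-2 - 43))/4889 - 3427/(-4023) = (6*(-43)*(-45))*(1/4889) - 3427*(-1/4023) = 11610*(1/4889) + 23/27 = 11610/4889 + 23/27 = 425917/132003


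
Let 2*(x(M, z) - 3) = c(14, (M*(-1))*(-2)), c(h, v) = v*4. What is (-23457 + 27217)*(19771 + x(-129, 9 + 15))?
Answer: 72410080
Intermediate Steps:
c(h, v) = 4*v
x(M, z) = 3 + 4*M (x(M, z) = 3 + (4*((M*(-1))*(-2)))/2 = 3 + (4*(-M*(-2)))/2 = 3 + (4*(2*M))/2 = 3 + (8*M)/2 = 3 + 4*M)
(-23457 + 27217)*(19771 + x(-129, 9 + 15)) = (-23457 + 27217)*(19771 + (3 + 4*(-129))) = 3760*(19771 + (3 - 516)) = 3760*(19771 - 513) = 3760*19258 = 72410080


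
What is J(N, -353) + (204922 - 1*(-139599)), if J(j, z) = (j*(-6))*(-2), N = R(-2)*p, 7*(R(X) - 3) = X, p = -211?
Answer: 2363539/7 ≈ 3.3765e+5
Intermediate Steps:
R(X) = 3 + X/7
N = -4009/7 (N = (3 + (1/7)*(-2))*(-211) = (3 - 2/7)*(-211) = (19/7)*(-211) = -4009/7 ≈ -572.71)
J(j, z) = 12*j (J(j, z) = -6*j*(-2) = 12*j)
J(N, -353) + (204922 - 1*(-139599)) = 12*(-4009/7) + (204922 - 1*(-139599)) = -48108/7 + (204922 + 139599) = -48108/7 + 344521 = 2363539/7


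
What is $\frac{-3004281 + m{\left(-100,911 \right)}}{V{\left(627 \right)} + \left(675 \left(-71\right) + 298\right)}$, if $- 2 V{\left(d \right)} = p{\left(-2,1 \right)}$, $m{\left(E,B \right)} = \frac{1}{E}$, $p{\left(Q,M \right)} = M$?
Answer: $\frac{300428101}{4762750} \approx 63.079$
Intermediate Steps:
$V{\left(d \right)} = - \frac{1}{2}$ ($V{\left(d \right)} = \left(- \frac{1}{2}\right) 1 = - \frac{1}{2}$)
$\frac{-3004281 + m{\left(-100,911 \right)}}{V{\left(627 \right)} + \left(675 \left(-71\right) + 298\right)} = \frac{-3004281 + \frac{1}{-100}}{- \frac{1}{2} + \left(675 \left(-71\right) + 298\right)} = \frac{-3004281 - \frac{1}{100}}{- \frac{1}{2} + \left(-47925 + 298\right)} = - \frac{300428101}{100 \left(- \frac{1}{2} - 47627\right)} = - \frac{300428101}{100 \left(- \frac{95255}{2}\right)} = \left(- \frac{300428101}{100}\right) \left(- \frac{2}{95255}\right) = \frac{300428101}{4762750}$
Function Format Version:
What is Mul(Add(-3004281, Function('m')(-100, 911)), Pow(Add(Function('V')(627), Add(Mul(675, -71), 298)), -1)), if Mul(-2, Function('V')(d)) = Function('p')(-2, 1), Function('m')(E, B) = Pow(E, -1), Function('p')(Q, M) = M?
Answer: Rational(300428101, 4762750) ≈ 63.079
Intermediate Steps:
Function('V')(d) = Rational(-1, 2) (Function('V')(d) = Mul(Rational(-1, 2), 1) = Rational(-1, 2))
Mul(Add(-3004281, Function('m')(-100, 911)), Pow(Add(Function('V')(627), Add(Mul(675, -71), 298)), -1)) = Mul(Add(-3004281, Pow(-100, -1)), Pow(Add(Rational(-1, 2), Add(Mul(675, -71), 298)), -1)) = Mul(Add(-3004281, Rational(-1, 100)), Pow(Add(Rational(-1, 2), Add(-47925, 298)), -1)) = Mul(Rational(-300428101, 100), Pow(Add(Rational(-1, 2), -47627), -1)) = Mul(Rational(-300428101, 100), Pow(Rational(-95255, 2), -1)) = Mul(Rational(-300428101, 100), Rational(-2, 95255)) = Rational(300428101, 4762750)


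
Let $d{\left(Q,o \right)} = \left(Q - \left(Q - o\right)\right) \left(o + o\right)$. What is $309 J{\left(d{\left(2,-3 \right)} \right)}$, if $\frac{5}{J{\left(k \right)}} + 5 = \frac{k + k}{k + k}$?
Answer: $- \frac{1545}{4} \approx -386.25$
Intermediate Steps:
$d{\left(Q,o \right)} = 2 o^{2}$ ($d{\left(Q,o \right)} = o 2 o = 2 o^{2}$)
$J{\left(k \right)} = - \frac{5}{4}$ ($J{\left(k \right)} = \frac{5}{-5 + \frac{k + k}{k + k}} = \frac{5}{-5 + \frac{2 k}{2 k}} = \frac{5}{-5 + 2 k \frac{1}{2 k}} = \frac{5}{-5 + 1} = \frac{5}{-4} = 5 \left(- \frac{1}{4}\right) = - \frac{5}{4}$)
$309 J{\left(d{\left(2,-3 \right)} \right)} = 309 \left(- \frac{5}{4}\right) = - \frac{1545}{4}$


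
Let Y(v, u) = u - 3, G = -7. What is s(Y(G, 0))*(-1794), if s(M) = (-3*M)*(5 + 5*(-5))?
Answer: 322920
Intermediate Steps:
Y(v, u) = -3 + u
s(M) = 60*M (s(M) = (-3*M)*(5 - 25) = -3*M*(-20) = 60*M)
s(Y(G, 0))*(-1794) = (60*(-3 + 0))*(-1794) = (60*(-3))*(-1794) = -180*(-1794) = 322920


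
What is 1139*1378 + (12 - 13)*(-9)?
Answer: 1569551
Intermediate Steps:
1139*1378 + (12 - 13)*(-9) = 1569542 - 1*(-9) = 1569542 + 9 = 1569551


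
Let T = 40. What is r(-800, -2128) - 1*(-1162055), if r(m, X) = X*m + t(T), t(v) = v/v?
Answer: 2864456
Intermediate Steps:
t(v) = 1
r(m, X) = 1 + X*m (r(m, X) = X*m + 1 = 1 + X*m)
r(-800, -2128) - 1*(-1162055) = (1 - 2128*(-800)) - 1*(-1162055) = (1 + 1702400) + 1162055 = 1702401 + 1162055 = 2864456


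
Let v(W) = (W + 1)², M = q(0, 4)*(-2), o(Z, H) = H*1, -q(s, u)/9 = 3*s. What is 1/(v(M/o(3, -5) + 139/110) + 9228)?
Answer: 12100/111720801 ≈ 0.00010831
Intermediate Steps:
q(s, u) = -27*s
o(Z, H) = H
M = 0 (M = -27*0*(-2) = 0*(-2) = 0)
v(W) = (1 + W)²
1/(v(M/o(3, -5) + 139/110) + 9228) = 1/((1 + (0/(-5) + 139/110))² + 9228) = 1/((1 + (0*(-⅕) + 139*(1/110)))² + 9228) = 1/((1 + (0 + 139/110))² + 9228) = 1/((1 + 139/110)² + 9228) = 1/((249/110)² + 9228) = 1/(62001/12100 + 9228) = 1/(111720801/12100) = 12100/111720801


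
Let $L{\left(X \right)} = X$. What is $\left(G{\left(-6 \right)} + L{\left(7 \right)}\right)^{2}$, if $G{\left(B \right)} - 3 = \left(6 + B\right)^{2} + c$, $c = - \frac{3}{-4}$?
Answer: $\frac{1849}{16} \approx 115.56$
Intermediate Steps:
$c = \frac{3}{4}$ ($c = \left(-3\right) \left(- \frac{1}{4}\right) = \frac{3}{4} \approx 0.75$)
$G{\left(B \right)} = \frac{15}{4} + \left(6 + B\right)^{2}$ ($G{\left(B \right)} = 3 + \left(\left(6 + B\right)^{2} + \frac{3}{4}\right) = 3 + \left(\frac{3}{4} + \left(6 + B\right)^{2}\right) = \frac{15}{4} + \left(6 + B\right)^{2}$)
$\left(G{\left(-6 \right)} + L{\left(7 \right)}\right)^{2} = \left(\left(\frac{15}{4} + \left(6 - 6\right)^{2}\right) + 7\right)^{2} = \left(\left(\frac{15}{4} + 0^{2}\right) + 7\right)^{2} = \left(\left(\frac{15}{4} + 0\right) + 7\right)^{2} = \left(\frac{15}{4} + 7\right)^{2} = \left(\frac{43}{4}\right)^{2} = \frac{1849}{16}$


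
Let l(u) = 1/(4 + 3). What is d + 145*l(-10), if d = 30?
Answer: 355/7 ≈ 50.714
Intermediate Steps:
l(u) = ⅐ (l(u) = 1/7 = ⅐)
d + 145*l(-10) = 30 + 145*(⅐) = 30 + 145/7 = 355/7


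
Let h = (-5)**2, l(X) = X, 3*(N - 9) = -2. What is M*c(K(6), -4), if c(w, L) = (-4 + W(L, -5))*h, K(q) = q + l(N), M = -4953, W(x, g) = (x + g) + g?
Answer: 2228850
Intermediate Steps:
N = 25/3 (N = 9 + (1/3)*(-2) = 9 - 2/3 = 25/3 ≈ 8.3333)
W(x, g) = x + 2*g (W(x, g) = (g + x) + g = x + 2*g)
K(q) = 25/3 + q (K(q) = q + 25/3 = 25/3 + q)
h = 25
c(w, L) = -350 + 25*L (c(w, L) = (-4 + (L + 2*(-5)))*25 = (-4 + (L - 10))*25 = (-4 + (-10 + L))*25 = (-14 + L)*25 = -350 + 25*L)
M*c(K(6), -4) = -4953*(-350 + 25*(-4)) = -4953*(-350 - 100) = -4953*(-450) = 2228850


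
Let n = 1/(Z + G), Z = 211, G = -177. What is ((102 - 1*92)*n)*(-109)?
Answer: -545/17 ≈ -32.059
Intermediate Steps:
n = 1/34 (n = 1/(211 - 177) = 1/34 ≈ 0.029412)
((102 - 1*92)*n)*(-109) = ((102 - 1*92)*(1/34))*(-109) = ((102 - 92)*(1/34))*(-109) = (10*(1/34))*(-109) = (5/17)*(-109) = -545/17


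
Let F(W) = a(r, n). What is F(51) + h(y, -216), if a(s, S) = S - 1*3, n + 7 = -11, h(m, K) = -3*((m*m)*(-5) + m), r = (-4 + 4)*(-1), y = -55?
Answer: 45519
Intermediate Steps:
r = 0 (r = 0*(-1) = 0)
h(m, K) = -3*m + 15*m² (h(m, K) = -3*(m²*(-5) + m) = -3*(-5*m² + m) = -3*(m - 5*m²) = -3*m + 15*m²)
n = -18 (n = -7 - 11 = -18)
a(s, S) = -3 + S (a(s, S) = S - 3 = -3 + S)
F(W) = -21 (F(W) = -3 - 18 = -21)
F(51) + h(y, -216) = -21 + 3*(-55)*(-1 + 5*(-55)) = -21 + 3*(-55)*(-1 - 275) = -21 + 3*(-55)*(-276) = -21 + 45540 = 45519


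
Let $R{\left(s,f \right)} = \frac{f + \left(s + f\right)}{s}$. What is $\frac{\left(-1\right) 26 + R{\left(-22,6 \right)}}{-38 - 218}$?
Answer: $\frac{281}{2816} \approx 0.099787$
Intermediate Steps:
$R{\left(s,f \right)} = \frac{s + 2 f}{s}$ ($R{\left(s,f \right)} = \frac{f + \left(f + s\right)}{s} = \frac{s + 2 f}{s}$)
$\frac{\left(-1\right) 26 + R{\left(-22,6 \right)}}{-38 - 218} = \frac{\left(-1\right) 26 + \frac{-22 + 2 \cdot 6}{-22}}{-38 - 218} = \frac{-26 - \frac{-22 + 12}{22}}{-256} = \left(-26 - - \frac{5}{11}\right) \left(- \frac{1}{256}\right) = \left(-26 + \frac{5}{11}\right) \left(- \frac{1}{256}\right) = \left(- \frac{281}{11}\right) \left(- \frac{1}{256}\right) = \frac{281}{2816}$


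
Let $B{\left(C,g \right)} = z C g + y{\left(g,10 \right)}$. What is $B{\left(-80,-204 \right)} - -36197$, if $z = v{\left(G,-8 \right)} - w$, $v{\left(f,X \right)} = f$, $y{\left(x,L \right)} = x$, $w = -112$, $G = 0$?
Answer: $1863833$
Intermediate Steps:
$z = 112$ ($z = 0 - -112 = 0 + 112 = 112$)
$B{\left(C,g \right)} = g + 112 C g$ ($B{\left(C,g \right)} = 112 C g + g = g + 112 C g$)
$B{\left(-80,-204 \right)} - -36197 = - 204 \left(1 + 112 \left(-80\right)\right) - -36197 = - 204 \left(1 - 8960\right) + 36197 = \left(-204\right) \left(-8959\right) + 36197 = 1827636 + 36197 = 1863833$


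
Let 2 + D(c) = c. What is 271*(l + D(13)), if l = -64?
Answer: -14363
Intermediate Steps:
D(c) = -2 + c
271*(l + D(13)) = 271*(-64 + (-2 + 13)) = 271*(-64 + 11) = 271*(-53) = -14363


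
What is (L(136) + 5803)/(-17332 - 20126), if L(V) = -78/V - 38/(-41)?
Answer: -16179749/104432904 ≈ -0.15493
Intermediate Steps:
L(V) = 38/41 - 78/V (L(V) = -78/V - 38*(-1/41) = -78/V + 38/41 = 38/41 - 78/V)
(L(136) + 5803)/(-17332 - 20126) = ((38/41 - 78/136) + 5803)/(-17332 - 20126) = ((38/41 - 78*1/136) + 5803)/(-37458) = ((38/41 - 39/68) + 5803)*(-1/37458) = (985/2788 + 5803)*(-1/37458) = (16179749/2788)*(-1/37458) = -16179749/104432904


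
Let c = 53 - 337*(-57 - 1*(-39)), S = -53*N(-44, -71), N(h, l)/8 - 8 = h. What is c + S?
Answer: 21383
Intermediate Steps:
N(h, l) = 64 + 8*h
S = 15264 (S = -53*(64 + 8*(-44)) = -53*(64 - 352) = -53*(-288) = 15264)
c = 6119 (c = 53 - 337*(-57 + 39) = 53 - 337*(-18) = 53 + 6066 = 6119)
c + S = 6119 + 15264 = 21383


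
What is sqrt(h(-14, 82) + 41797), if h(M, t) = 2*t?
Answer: sqrt(41961) ≈ 204.84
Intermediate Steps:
sqrt(h(-14, 82) + 41797) = sqrt(2*82 + 41797) = sqrt(164 + 41797) = sqrt(41961)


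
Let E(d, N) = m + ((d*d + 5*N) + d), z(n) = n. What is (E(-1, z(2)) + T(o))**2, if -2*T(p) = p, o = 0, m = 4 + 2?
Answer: 256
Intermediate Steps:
m = 6
T(p) = -p/2
E(d, N) = 6 + d + d**2 + 5*N (E(d, N) = 6 + ((d*d + 5*N) + d) = 6 + ((d**2 + 5*N) + d) = 6 + (d + d**2 + 5*N) = 6 + d + d**2 + 5*N)
(E(-1, z(2)) + T(o))**2 = ((6 - 1 + (-1)**2 + 5*2) - 1/2*0)**2 = ((6 - 1 + 1 + 10) + 0)**2 = (16 + 0)**2 = 16**2 = 256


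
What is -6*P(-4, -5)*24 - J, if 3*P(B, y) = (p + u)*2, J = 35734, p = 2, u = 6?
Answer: -36502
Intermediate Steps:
P(B, y) = 16/3 (P(B, y) = ((2 + 6)*2)/3 = (8*2)/3 = (⅓)*16 = 16/3)
-6*P(-4, -5)*24 - J = -6*16/3*24 - 1*35734 = -32*24 - 35734 = -768 - 35734 = -36502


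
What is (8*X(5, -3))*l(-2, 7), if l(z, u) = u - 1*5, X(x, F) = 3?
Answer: 48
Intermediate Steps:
l(z, u) = -5 + u (l(z, u) = u - 5 = -5 + u)
(8*X(5, -3))*l(-2, 7) = (8*3)*(-5 + 7) = 24*2 = 48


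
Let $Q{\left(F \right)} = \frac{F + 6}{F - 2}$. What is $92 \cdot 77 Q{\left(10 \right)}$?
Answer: $14168$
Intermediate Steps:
$Q{\left(F \right)} = \frac{6 + F}{-2 + F}$
$92 \cdot 77 Q{\left(10 \right)} = 92 \cdot 77 \frac{6 + 10}{-2 + 10} = 7084 \cdot \frac{1}{8} \cdot 16 = 7084 \cdot 2 = 14168$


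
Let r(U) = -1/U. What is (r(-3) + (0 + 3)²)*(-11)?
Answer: -308/3 ≈ -102.67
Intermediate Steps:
(r(-3) + (0 + 3)²)*(-11) = (-1/(-3) + (0 + 3)²)*(-11) = (-1*(-⅓) + 3²)*(-11) = (⅓ + 9)*(-11) = (28/3)*(-11) = -308/3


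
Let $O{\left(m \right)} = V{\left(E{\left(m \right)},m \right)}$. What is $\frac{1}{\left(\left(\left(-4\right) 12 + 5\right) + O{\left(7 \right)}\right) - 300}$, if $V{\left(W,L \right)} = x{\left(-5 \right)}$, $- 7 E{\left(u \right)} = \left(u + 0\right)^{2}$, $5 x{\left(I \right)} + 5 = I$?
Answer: $- \frac{1}{345} \approx -0.0028986$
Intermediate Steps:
$x{\left(I \right)} = -1 + \frac{I}{5}$
$E{\left(u \right)} = - \frac{u^{2}}{7}$ ($E{\left(u \right)} = - \frac{\left(u + 0\right)^{2}}{7} = - \frac{u^{2}}{7}$)
$V{\left(W,L \right)} = -2$ ($V{\left(W,L \right)} = -1 + \frac{1}{5} \left(-5\right) = -1 - 1 = -2$)
$O{\left(m \right)} = -2$
$\frac{1}{\left(\left(\left(-4\right) 12 + 5\right) + O{\left(7 \right)}\right) - 300} = \frac{1}{\left(\left(\left(-4\right) 12 + 5\right) - 2\right) - 300} = \frac{1}{\left(\left(-48 + 5\right) - 2\right) - 300} = \frac{1}{\left(-43 - 2\right) - 300} = \frac{1}{-45 - 300} = \frac{1}{-345} = - \frac{1}{345}$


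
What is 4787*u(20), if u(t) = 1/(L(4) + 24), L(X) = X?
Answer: 4787/28 ≈ 170.96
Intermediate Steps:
u(t) = 1/28 (u(t) = 1/(4 + 24) = 1/28)
4787*u(20) = 4787*(1/28) = 4787/28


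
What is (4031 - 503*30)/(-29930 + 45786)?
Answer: -11059/15856 ≈ -0.69746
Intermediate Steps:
(4031 - 503*30)/(-29930 + 45786) = (4031 - 15090)/15856 = -11059*1/15856 = -11059/15856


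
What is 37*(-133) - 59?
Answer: -4980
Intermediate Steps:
37*(-133) - 59 = -4921 - 59 = -4980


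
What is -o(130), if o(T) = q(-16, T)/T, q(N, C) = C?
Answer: -1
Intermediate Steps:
o(T) = 1 (o(T) = T/T = 1)
-o(130) = -1*1 = -1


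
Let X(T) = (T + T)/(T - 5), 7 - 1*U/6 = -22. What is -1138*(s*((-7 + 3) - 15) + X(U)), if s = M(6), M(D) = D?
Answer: 21528684/169 ≈ 1.2739e+5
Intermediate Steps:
U = 174 (U = 42 - 6*(-22) = 42 + 132 = 174)
s = 6
X(T) = 2*T/(-5 + T) (X(T) = (2*T)/(-5 + T) = 2*T/(-5 + T))
-1138*(s*((-7 + 3) - 15) + X(U)) = -1138*(6*((-7 + 3) - 15) + 2*174/(-5 + 174)) = -1138*(6*(-4 - 15) + 2*174/169) = -1138*(6*(-19) + 2*174*(1/169)) = -1138*(-114 + 348/169) = -1138*(-18918/169) = 21528684/169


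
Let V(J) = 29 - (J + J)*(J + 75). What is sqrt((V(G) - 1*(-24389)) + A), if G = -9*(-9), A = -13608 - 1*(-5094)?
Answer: 2*I*sqrt(2342) ≈ 96.788*I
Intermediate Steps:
A = -8514 (A = -13608 + 5094 = -8514)
G = 81
V(J) = 29 - 2*J*(75 + J)
sqrt((V(G) - 1*(-24389)) + A) = sqrt(((29 - 150*81 - 2*81**2) - 1*(-24389)) - 8514) = sqrt(((29 - 12150 - 2*6561) + 24389) - 8514) = sqrt(((29 - 12150 - 13122) + 24389) - 8514) = sqrt((-25243 + 24389) - 8514) = sqrt(-854 - 8514) = sqrt(-9368) = 2*I*sqrt(2342)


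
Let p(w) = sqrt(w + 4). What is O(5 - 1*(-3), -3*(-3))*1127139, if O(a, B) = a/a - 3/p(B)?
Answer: 1127139 - 260109*sqrt(13) ≈ 1.8930e+5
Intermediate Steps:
p(w) = sqrt(4 + w)
O(a, B) = 1 - 3/sqrt(4 + B) (O(a, B) = a/a - 3/sqrt(4 + B) = 1 - 3/sqrt(4 + B))
O(5 - 1*(-3), -3*(-3))*1127139 = (1 - 3/sqrt(4 - 3*(-3)))*1127139 = (1 - 3/sqrt(4 + 9))*1127139 = (1 - 3*sqrt(13)/13)*1127139 = 1127139 - 260109*sqrt(13)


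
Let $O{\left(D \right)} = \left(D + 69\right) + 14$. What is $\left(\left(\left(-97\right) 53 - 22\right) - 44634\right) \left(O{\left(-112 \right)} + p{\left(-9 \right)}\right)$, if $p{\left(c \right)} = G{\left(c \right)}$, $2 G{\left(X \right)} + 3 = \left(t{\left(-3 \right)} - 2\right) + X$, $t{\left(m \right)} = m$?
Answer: $\frac{3734775}{2} \approx 1.8674 \cdot 10^{6}$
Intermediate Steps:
$O{\left(D \right)} = 83 + D$ ($O{\left(D \right)} = \left(69 + D\right) + 14 = 83 + D$)
$G{\left(X \right)} = -4 + \frac{X}{2}$ ($G{\left(X \right)} = - \frac{3}{2} + \frac{\left(-3 - 2\right) + X}{2} = - \frac{3}{2} + \frac{-5 + X}{2} = - \frac{3}{2} + \left(- \frac{5}{2} + \frac{X}{2}\right) = -4 + \frac{X}{2}$)
$p{\left(c \right)} = -4 + \frac{c}{2}$
$\left(\left(\left(-97\right) 53 - 22\right) - 44634\right) \left(O{\left(-112 \right)} + p{\left(-9 \right)}\right) = \left(\left(\left(-97\right) 53 - 22\right) - 44634\right) \left(\left(83 - 112\right) + \left(-4 + \frac{1}{2} \left(-9\right)\right)\right) = \left(\left(-5141 - 22\right) - 44634\right) \left(-29 - \frac{17}{2}\right) = \left(-5163 - 44634\right) \left(-29 - \frac{17}{2}\right) = \left(-49797\right) \left(- \frac{75}{2}\right) = \frac{3734775}{2}$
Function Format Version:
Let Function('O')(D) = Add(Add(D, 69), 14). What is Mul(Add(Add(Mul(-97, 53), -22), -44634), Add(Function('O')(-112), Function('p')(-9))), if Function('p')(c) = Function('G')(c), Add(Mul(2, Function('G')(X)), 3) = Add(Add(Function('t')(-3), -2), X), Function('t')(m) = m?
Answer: Rational(3734775, 2) ≈ 1.8674e+6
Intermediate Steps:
Function('O')(D) = Add(83, D) (Function('O')(D) = Add(Add(69, D), 14) = Add(83, D))
Function('G')(X) = Add(-4, Mul(Rational(1, 2), X)) (Function('G')(X) = Add(Rational(-3, 2), Mul(Rational(1, 2), Add(Add(-3, -2), X))) = Add(Rational(-3, 2), Mul(Rational(1, 2), Add(-5, X))) = Add(Rational(-3, 2), Add(Rational(-5, 2), Mul(Rational(1, 2), X))) = Add(-4, Mul(Rational(1, 2), X)))
Function('p')(c) = Add(-4, Mul(Rational(1, 2), c))
Mul(Add(Add(Mul(-97, 53), -22), -44634), Add(Function('O')(-112), Function('p')(-9))) = Mul(Add(Add(Mul(-97, 53), -22), -44634), Add(Add(83, -112), Add(-4, Mul(Rational(1, 2), -9)))) = Mul(Add(Add(-5141, -22), -44634), Add(-29, Add(-4, Rational(-9, 2)))) = Mul(Add(-5163, -44634), Add(-29, Rational(-17, 2))) = Mul(-49797, Rational(-75, 2)) = Rational(3734775, 2)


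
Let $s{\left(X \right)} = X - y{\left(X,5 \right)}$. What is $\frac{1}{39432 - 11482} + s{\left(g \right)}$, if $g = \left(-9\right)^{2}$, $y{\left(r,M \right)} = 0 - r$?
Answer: $\frac{4527901}{27950} \approx 162.0$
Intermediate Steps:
$y{\left(r,M \right)} = - r$
$g = 81$
$s{\left(X \right)} = 2 X$ ($s{\left(X \right)} = X - - X = X + X = 2 X$)
$\frac{1}{39432 - 11482} + s{\left(g \right)} = \frac{1}{39432 - 11482} + 2 \cdot 81 = \frac{1}{27950} + 162 = \frac{4527901}{27950}$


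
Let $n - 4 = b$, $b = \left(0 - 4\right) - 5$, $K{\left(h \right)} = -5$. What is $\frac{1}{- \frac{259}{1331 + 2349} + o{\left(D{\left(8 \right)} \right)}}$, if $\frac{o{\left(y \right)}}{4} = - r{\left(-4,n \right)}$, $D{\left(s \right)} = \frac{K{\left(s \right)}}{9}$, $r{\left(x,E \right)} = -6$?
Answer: $\frac{3680}{88061} \approx 0.041789$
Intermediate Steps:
$b = -9$ ($b = -4 - 5 = -9$)
$n = -5$ ($n = 4 - 9 = -5$)
$D{\left(s \right)} = - \frac{5}{9}$
$o{\left(y \right)} = 24$ ($o{\left(y \right)} = 4 \left(\left(-1\right) \left(-6\right)\right) = 4 \cdot 6 = 24$)
$\frac{1}{- \frac{259}{1331 + 2349} + o{\left(D{\left(8 \right)} \right)}} = \frac{1}{- \frac{259}{1331 + 2349} + 24} = \frac{1}{- \frac{259}{3680} + 24} = \frac{1}{\frac{88061}{3680}} = \frac{3680}{88061}$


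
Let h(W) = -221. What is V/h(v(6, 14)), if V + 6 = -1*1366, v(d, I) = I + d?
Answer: 1372/221 ≈ 6.2081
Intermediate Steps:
V = -1372 (V = -6 - 1*1366 = -6 - 1366 = -1372)
V/h(v(6, 14)) = -1372/(-221) = -1372*(-1/221) = 1372/221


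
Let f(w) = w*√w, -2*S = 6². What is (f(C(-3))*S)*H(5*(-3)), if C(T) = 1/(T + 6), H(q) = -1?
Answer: 2*√3 ≈ 3.4641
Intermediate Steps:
C(T) = 1/(6 + T)
S = -18 (S = -½*6² = -½*36 = -18)
f(w) = w^(3/2)
(f(C(-3))*S)*H(5*(-3)) = ((1/(6 - 3))^(3/2)*(-18))*(-1) = ((1/3)^(3/2)*(-18))*(-1) = ((⅓)^(3/2)*(-18))*(-1) = ((√3/9)*(-18))*(-1) = -2*√3*(-1) = 2*√3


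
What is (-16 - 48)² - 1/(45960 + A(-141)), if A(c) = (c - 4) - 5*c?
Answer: 190545919/46520 ≈ 4096.0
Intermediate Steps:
A(c) = -4 - 4*c (A(c) = (-4 + c) - 5*c = -4 - 4*c)
(-16 - 48)² - 1/(45960 + A(-141)) = (-16 - 48)² - 1/(45960 + (-4 - 4*(-141))) = (-64)² - 1/(45960 + (-4 + 564)) = 4096 - 1/(45960 + 560) = 4096 - 1/46520 = 190545919/46520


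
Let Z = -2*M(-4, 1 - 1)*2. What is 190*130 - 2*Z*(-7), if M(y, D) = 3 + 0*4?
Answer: 24532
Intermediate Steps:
M(y, D) = 3 (M(y, D) = 3 + 0 = 3)
Z = -12 (Z = -2*3*2 = -6*2 = -12)
190*130 - 2*Z*(-7) = 190*130 - 2*(-12)*(-7) = 24700 + 24*(-7) = 24700 - 168 = 24532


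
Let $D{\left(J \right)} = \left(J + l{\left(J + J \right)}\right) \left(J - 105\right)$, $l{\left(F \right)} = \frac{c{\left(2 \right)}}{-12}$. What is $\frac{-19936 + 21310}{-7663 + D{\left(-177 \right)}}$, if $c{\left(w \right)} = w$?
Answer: $\frac{687}{21149} \approx 0.032484$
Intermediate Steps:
$l{\left(F \right)} = - \frac{1}{6}$ ($l{\left(F \right)} = \frac{2}{-12} = 2 \left(- \frac{1}{12}\right) = - \frac{1}{6}$)
$D{\left(J \right)} = \left(-105 + J\right) \left(- \frac{1}{6} + J\right)$ ($D{\left(J \right)} = \left(J - \frac{1}{6}\right) \left(J - 105\right) = \left(- \frac{1}{6} + J\right) \left(-105 + J\right) = \left(-105 + J\right) \left(- \frac{1}{6} + J\right)$)
$\frac{-19936 + 21310}{-7663 + D{\left(-177 \right)}} = \frac{-19936 + 21310}{-7663 + \left(\frac{35}{2} + \left(-177\right)^{2} - - \frac{37229}{2}\right)} = \frac{1374}{-7663 + \left(\frac{35}{2} + 31329 + \frac{37229}{2}\right)} = \frac{1374}{-7663 + 49961} = \frac{1374}{42298} = 1374 \cdot \frac{1}{42298} = \frac{687}{21149}$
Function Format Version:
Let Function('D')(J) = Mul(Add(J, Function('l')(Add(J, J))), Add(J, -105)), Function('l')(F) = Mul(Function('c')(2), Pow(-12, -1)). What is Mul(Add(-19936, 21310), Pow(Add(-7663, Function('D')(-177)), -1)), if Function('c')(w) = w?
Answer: Rational(687, 21149) ≈ 0.032484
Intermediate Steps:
Function('l')(F) = Rational(-1, 6) (Function('l')(F) = Mul(2, Pow(-12, -1)) = Mul(2, Rational(-1, 12)) = Rational(-1, 6))
Function('D')(J) = Mul(Add(-105, J), Add(Rational(-1, 6), J)) (Function('D')(J) = Mul(Add(J, Rational(-1, 6)), Add(J, -105)) = Mul(Add(Rational(-1, 6), J), Add(-105, J)) = Mul(Add(-105, J), Add(Rational(-1, 6), J)))
Mul(Add(-19936, 21310), Pow(Add(-7663, Function('D')(-177)), -1)) = Mul(Add(-19936, 21310), Pow(Add(-7663, Add(Rational(35, 2), Pow(-177, 2), Mul(Rational(-631, 6), -177))), -1)) = Mul(1374, Pow(Add(-7663, Add(Rational(35, 2), 31329, Rational(37229, 2))), -1)) = Mul(1374, Pow(Add(-7663, 49961), -1)) = Mul(1374, Pow(42298, -1)) = Mul(1374, Rational(1, 42298)) = Rational(687, 21149)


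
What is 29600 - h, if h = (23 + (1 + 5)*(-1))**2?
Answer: 29311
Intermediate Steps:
h = 289 (h = (23 + 6*(-1))**2 = (23 - 6)**2 = 17**2 = 289)
29600 - h = 29600 - 1*289 = 29600 - 289 = 29311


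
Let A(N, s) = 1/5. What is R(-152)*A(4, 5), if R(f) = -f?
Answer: 152/5 ≈ 30.400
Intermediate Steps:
A(N, s) = ⅕
R(-152)*A(4, 5) = -1*(-152)*(⅕) = 152*(⅕) = 152/5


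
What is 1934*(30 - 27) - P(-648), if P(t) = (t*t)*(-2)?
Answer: 845610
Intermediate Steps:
P(t) = -2*t² (P(t) = t²*(-2) = -2*t²)
1934*(30 - 27) - P(-648) = 1934*(30 - 27) - (-2)*(-648)² = 1934*3 - (-2)*419904 = 5802 - 1*(-839808) = 5802 + 839808 = 845610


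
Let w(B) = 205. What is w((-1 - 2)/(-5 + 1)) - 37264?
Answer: -37059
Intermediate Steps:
w((-1 - 2)/(-5 + 1)) - 37264 = 205 - 37264 = -37059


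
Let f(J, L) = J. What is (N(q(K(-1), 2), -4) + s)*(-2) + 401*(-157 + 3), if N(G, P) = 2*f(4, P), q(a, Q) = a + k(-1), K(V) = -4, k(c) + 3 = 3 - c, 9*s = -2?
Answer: -555926/9 ≈ -61770.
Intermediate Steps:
s = -2/9 (s = (1/9)*(-2) = -2/9 ≈ -0.22222)
k(c) = -c (k(c) = -3 + (3 - c) = -c)
q(a, Q) = 1 + a (q(a, Q) = a - 1*(-1) = a + 1 = 1 + a)
N(G, P) = 8 (N(G, P) = 2*4 = 8)
(N(q(K(-1), 2), -4) + s)*(-2) + 401*(-157 + 3) = (8 - 2/9)*(-2) + 401*(-157 + 3) = (70/9)*(-2) + 401*(-154) = -140/9 - 61754 = -555926/9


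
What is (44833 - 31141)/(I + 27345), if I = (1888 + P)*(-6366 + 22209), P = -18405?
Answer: -2282/43608581 ≈ -5.2329e-5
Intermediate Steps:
I = -261678831 (I = (1888 - 18405)*(-6366 + 22209) = -16517*15843 = -261678831)
(44833 - 31141)/(I + 27345) = (44833 - 31141)/(-261678831 + 27345) = 13692/(-261651486) = 13692*(-1/261651486) = -2282/43608581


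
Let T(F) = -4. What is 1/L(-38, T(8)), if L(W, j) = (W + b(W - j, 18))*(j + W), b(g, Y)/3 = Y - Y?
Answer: 1/1596 ≈ 0.00062657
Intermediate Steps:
b(g, Y) = 0 (b(g, Y) = 3*(Y - Y) = 3*0 = 0)
L(W, j) = W*(W + j) (L(W, j) = (W + 0)*(j + W) = W*(W + j))
1/L(-38, T(8)) = 1/(-38*(-38 - 4)) = 1/(-38*(-42)) = 1/1596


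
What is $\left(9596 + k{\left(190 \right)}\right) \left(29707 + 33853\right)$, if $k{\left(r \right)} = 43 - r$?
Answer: $600578440$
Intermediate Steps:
$\left(9596 + k{\left(190 \right)}\right) \left(29707 + 33853\right) = \left(9596 + \left(43 - 190\right)\right) \left(29707 + 33853\right) = \left(9596 + \left(43 - 190\right)\right) 63560 = \left(9596 - 147\right) 63560 = 9449 \cdot 63560 = 600578440$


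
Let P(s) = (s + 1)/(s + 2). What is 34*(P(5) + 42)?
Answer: 10200/7 ≈ 1457.1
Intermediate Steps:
P(s) = (1 + s)/(2 + s)
34*(P(5) + 42) = 34*((1 + 5)/(2 + 5) + 42) = 34*(6/7 + 42) = 34*(300/7) = 10200/7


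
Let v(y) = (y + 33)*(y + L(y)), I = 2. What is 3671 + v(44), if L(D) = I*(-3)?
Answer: 6597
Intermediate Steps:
L(D) = -6 (L(D) = 2*(-3) = -6)
v(y) = (-6 + y)*(33 + y) (v(y) = (y + 33)*(y - 6) = (33 + y)*(-6 + y) = (-6 + y)*(33 + y))
3671 + v(44) = 3671 + (-198 + 44² + 27*44) = 3671 + (-198 + 1936 + 1188) = 3671 + 2926 = 6597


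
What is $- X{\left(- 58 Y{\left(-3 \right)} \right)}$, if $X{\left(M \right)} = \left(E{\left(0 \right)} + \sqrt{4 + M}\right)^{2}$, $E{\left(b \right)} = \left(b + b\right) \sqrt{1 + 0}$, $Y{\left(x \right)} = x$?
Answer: $-178$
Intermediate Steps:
$E{\left(b \right)} = 2 b$ ($E{\left(b \right)} = 2 b \sqrt{1} = 2 b 1 = 2 b$)
$X{\left(M \right)} = 4 + M$ ($X{\left(M \right)} = \left(2 \cdot 0 + \sqrt{4 + M}\right)^{2} = \left(0 + \sqrt{4 + M}\right)^{2} = \left(\sqrt{4 + M}\right)^{2} = 4 + M$)
$- X{\left(- 58 Y{\left(-3 \right)} \right)} = - (4 - -174) = - (4 + 174) = \left(-1\right) 178 = -178$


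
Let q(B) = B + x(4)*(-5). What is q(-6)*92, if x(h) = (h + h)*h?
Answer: -15272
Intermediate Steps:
x(h) = 2*h**2 (x(h) = (2*h)*h = 2*h**2)
q(B) = -160 + B (q(B) = B + (2*4**2)*(-5) = B + (2*16)*(-5) = B + 32*(-5) = B - 160 = -160 + B)
q(-6)*92 = (-160 - 6)*92 = -166*92 = -15272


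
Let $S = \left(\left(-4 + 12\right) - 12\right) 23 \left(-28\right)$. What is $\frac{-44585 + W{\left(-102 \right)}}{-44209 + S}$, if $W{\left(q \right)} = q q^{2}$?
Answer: $\frac{1105793}{41633} \approx 26.56$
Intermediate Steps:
$W{\left(q \right)} = q^{3}$
$S = 2576$ ($S = \left(8 - 12\right) 23 \left(-28\right) = \left(-4\right) 23 \left(-28\right) = \left(-92\right) \left(-28\right) = 2576$)
$\frac{-44585 + W{\left(-102 \right)}}{-44209 + S} = \frac{-44585 + \left(-102\right)^{3}}{-44209 + 2576} = \frac{-44585 - 1061208}{-41633} = \left(-1105793\right) \left(- \frac{1}{41633}\right) = \frac{1105793}{41633}$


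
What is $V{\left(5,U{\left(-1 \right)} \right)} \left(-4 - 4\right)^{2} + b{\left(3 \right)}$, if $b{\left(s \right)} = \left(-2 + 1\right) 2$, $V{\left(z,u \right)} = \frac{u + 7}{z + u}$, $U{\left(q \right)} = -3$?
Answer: $126$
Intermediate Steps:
$V{\left(z,u \right)} = \frac{7 + u}{u + z}$
$b{\left(s \right)} = -2$ ($b{\left(s \right)} = \left(-1\right) 2 = -2$)
$V{\left(5,U{\left(-1 \right)} \right)} \left(-4 - 4\right)^{2} + b{\left(3 \right)} = \frac{7 - 3}{-3 + 5} \left(-4 - 4\right)^{2} - 2 = \frac{1}{2} \cdot 4 \left(-8\right)^{2} - 2 = \frac{1}{2} \cdot 4 \cdot 64 - 2 = 2 \cdot 64 - 2 = 128 - 2 = 126$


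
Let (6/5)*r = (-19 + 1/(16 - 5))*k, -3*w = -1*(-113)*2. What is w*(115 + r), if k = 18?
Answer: 419230/33 ≈ 12704.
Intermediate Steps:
w = -226/3 (w = -(-1*(-113))*2/3 = -113*2/3 = -⅓*226 = -226/3 ≈ -75.333)
r = -3120/11 (r = 5*((-19 + 1/(16 - 5))*18)/6 = 5*((-19 + 1/11)*18)/6 = 5*(-208/11*18)/6 = (⅚)*(-3744/11) = -3120/11 ≈ -283.64)
w*(115 + r) = -226*(115 - 3120/11)/3 = -226/3*(-1855/11) = 419230/33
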